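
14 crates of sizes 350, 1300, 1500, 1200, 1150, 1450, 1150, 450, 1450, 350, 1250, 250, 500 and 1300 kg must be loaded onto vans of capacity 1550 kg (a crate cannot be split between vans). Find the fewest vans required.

Total = 1500 + 1450 + 1450 + 1300 + 1300 + 1250 + 1200 + 1150 + 1150 + 500 + 450 + 350 + 350 + 250 = 13650 kg.
Lower bound: ⌈13650/1550⌉ = 9 vans.
A packing using 10 vans:
  van 1: 1500 = 1500
  van 2: 1450 = 1450
  van 3: 1450 = 1450
  van 4: 1300 + 250 = 1550
  van 5: 1300 = 1300
  van 6: 1250 = 1250
  van 7: 1200 + 350 = 1550
  van 8: 1150 + 350 = 1500
  van 9: 1150 = 1150
  van 10: 500 + 450 = 950
No arrangement into 9 vans stays within capacity, so 10 is optimal.

10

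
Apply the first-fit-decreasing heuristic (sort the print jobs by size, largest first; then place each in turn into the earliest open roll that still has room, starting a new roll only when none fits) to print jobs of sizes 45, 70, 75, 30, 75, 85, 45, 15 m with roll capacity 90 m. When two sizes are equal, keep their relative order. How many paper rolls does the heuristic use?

6

Sorted descending: 85, 75, 75, 70, 45, 45, 30, 15.
  85 → roll 1 (new)  [load 85/90]
  75 → roll 2 (new)  [load 75/90]
  75 → roll 3 (new)  [load 75/90]
  70 → roll 4 (new)  [load 70/90]
  45 → roll 5 (new)  [load 45/90]
  45 → roll 5  [load 90/90]
  30 → roll 6 (new)  [load 30/90]
  15 → roll 2  [load 90/90]
6 paper rolls opened.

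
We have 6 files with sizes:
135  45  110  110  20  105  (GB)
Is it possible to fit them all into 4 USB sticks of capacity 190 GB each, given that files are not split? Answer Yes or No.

Yes

A valid assignment using 4 USB sticks:
  USB stick 1: 135 + 45 = 180
  USB stick 2: 110 + 20 = 130
  USB stick 3: 110 = 110
  USB stick 4: 105 = 105
Every load is within 190 GB, so 4 USB sticks suffice.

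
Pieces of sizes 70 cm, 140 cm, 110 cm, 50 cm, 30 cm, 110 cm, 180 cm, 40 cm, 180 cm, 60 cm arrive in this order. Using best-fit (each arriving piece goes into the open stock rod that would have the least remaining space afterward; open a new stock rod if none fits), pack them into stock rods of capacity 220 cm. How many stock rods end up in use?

  70 → stock rod 1 (new)  [load 70/220]
  140 → stock rod 1  [load 210/220]
  110 → stock rod 2 (new)  [load 110/220]
  50 → stock rod 2  [load 160/220]
  30 → stock rod 2  [load 190/220]
  110 → stock rod 3 (new)  [load 110/220]
  180 → stock rod 4 (new)  [load 180/220]
  40 → stock rod 4  [load 220/220]
  180 → stock rod 5 (new)  [load 180/220]
  60 → stock rod 3  [load 170/220]
5 stock rods opened.

5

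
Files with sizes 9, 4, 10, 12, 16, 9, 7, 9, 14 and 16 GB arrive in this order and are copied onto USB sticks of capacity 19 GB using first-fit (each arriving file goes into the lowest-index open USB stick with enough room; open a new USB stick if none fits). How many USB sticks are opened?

  9 → USB stick 1 (new)  [load 9/19]
  4 → USB stick 1  [load 13/19]
  10 → USB stick 2 (new)  [load 10/19]
  12 → USB stick 3 (new)  [load 12/19]
  16 → USB stick 4 (new)  [load 16/19]
  9 → USB stick 2  [load 19/19]
  7 → USB stick 3  [load 19/19]
  9 → USB stick 5 (new)  [load 9/19]
  14 → USB stick 6 (new)  [load 14/19]
  16 → USB stick 7 (new)  [load 16/19]
7 USB sticks opened.

7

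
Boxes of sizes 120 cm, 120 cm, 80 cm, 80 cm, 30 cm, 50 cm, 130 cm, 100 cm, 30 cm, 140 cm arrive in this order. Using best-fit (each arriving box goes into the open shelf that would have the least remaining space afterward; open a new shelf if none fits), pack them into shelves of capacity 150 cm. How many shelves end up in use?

  120 → shelf 1 (new)  [load 120/150]
  120 → shelf 2 (new)  [load 120/150]
  80 → shelf 3 (new)  [load 80/150]
  80 → shelf 4 (new)  [load 80/150]
  30 → shelf 1  [load 150/150]
  50 → shelf 3  [load 130/150]
  130 → shelf 5 (new)  [load 130/150]
  100 → shelf 6 (new)  [load 100/150]
  30 → shelf 2  [load 150/150]
  140 → shelf 7 (new)  [load 140/150]
7 shelves opened.

7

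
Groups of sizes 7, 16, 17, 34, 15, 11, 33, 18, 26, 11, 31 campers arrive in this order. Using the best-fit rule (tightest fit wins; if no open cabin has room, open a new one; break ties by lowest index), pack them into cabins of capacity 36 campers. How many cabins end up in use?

7

  7 → cabin 1 (new)  [load 7/36]
  16 → cabin 1  [load 23/36]
  17 → cabin 2 (new)  [load 17/36]
  34 → cabin 3 (new)  [load 34/36]
  15 → cabin 2  [load 32/36]
  11 → cabin 1  [load 34/36]
  33 → cabin 4 (new)  [load 33/36]
  18 → cabin 5 (new)  [load 18/36]
  26 → cabin 6 (new)  [load 26/36]
  11 → cabin 5  [load 29/36]
  31 → cabin 7 (new)  [load 31/36]
7 cabins opened.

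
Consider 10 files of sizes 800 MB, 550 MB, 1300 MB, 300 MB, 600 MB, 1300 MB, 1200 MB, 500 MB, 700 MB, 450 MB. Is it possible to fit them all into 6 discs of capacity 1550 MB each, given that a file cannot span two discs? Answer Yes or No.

Yes

A valid assignment using 6 discs:
  disc 1: 1300 = 1300
  disc 2: 1300 = 1300
  disc 3: 1200 + 300 = 1500
  disc 4: 800 + 700 = 1500
  disc 5: 600 + 550 = 1150
  disc 6: 500 + 450 = 950
Every load is within 1550 MB, so 6 discs suffice.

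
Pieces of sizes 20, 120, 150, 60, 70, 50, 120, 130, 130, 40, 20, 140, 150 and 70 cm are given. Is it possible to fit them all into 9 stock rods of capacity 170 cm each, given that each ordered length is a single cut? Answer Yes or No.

A valid assignment using 9 stock rods:
  stock rod 1: 150 + 20 = 170
  stock rod 2: 150 + 20 = 170
  stock rod 3: 140 = 140
  stock rod 4: 130 + 40 = 170
  stock rod 5: 130 = 130
  stock rod 6: 120 + 50 = 170
  stock rod 7: 120 = 120
  stock rod 8: 70 + 70 = 140
  stock rod 9: 60 = 60
Every load is within 170 cm, so 9 stock rods suffice.

Yes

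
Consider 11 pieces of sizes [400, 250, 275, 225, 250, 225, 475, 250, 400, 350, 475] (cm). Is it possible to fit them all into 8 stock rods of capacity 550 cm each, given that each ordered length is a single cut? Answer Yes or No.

Yes

A valid assignment using 8 stock rods:
  stock rod 1: 475 = 475
  stock rod 2: 475 = 475
  stock rod 3: 400 = 400
  stock rod 4: 400 = 400
  stock rod 5: 350 = 350
  stock rod 6: 275 + 250 = 525
  stock rod 7: 250 + 250 = 500
  stock rod 8: 225 + 225 = 450
Every load is within 550 cm, so 8 stock rods suffice.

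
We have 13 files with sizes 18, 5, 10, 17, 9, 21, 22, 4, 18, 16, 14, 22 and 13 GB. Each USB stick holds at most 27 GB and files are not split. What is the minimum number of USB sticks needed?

8

Total = 22 + 22 + 21 + 18 + 18 + 17 + 16 + 14 + 13 + 10 + 9 + 5 + 4 = 189 GB.
Lower bound: ⌈189/27⌉ = 7 USB sticks.
Also, 8 files each exceed 27/2 GB, and no two of those can share a USB stick, so at least 8 USB sticks are needed.
A packing using 8 USB sticks:
  USB stick 1: 22 + 5 = 27
  USB stick 2: 22 + 4 = 26
  USB stick 3: 21 = 21
  USB stick 4: 18 + 9 = 27
  USB stick 5: 18 = 18
  USB stick 6: 17 + 10 = 27
  USB stick 7: 16 = 16
  USB stick 8: 14 + 13 = 27
This matches the lower bound, so 8 is optimal.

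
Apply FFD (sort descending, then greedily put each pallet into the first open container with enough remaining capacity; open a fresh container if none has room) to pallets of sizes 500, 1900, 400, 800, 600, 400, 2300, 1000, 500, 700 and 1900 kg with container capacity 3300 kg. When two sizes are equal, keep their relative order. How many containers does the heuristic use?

Sorted descending: 2300, 1900, 1900, 1000, 800, 700, 600, 500, 500, 400, 400.
  2300 → container 1 (new)  [load 2300/3300]
  1900 → container 2 (new)  [load 1900/3300]
  1900 → container 3 (new)  [load 1900/3300]
  1000 → container 1  [load 3300/3300]
  800 → container 2  [load 2700/3300]
  700 → container 3  [load 2600/3300]
  600 → container 2  [load 3300/3300]
  500 → container 3  [load 3100/3300]
  500 → container 4 (new)  [load 500/3300]
  400 → container 4  [load 900/3300]
  400 → container 4  [load 1300/3300]
4 containers opened.

4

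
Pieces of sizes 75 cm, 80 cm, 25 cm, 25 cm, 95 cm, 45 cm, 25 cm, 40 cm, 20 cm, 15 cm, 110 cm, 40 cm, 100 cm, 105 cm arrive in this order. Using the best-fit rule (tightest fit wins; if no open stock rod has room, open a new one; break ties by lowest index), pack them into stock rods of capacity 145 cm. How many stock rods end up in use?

6

  75 → stock rod 1 (new)  [load 75/145]
  80 → stock rod 2 (new)  [load 80/145]
  25 → stock rod 2  [load 105/145]
  25 → stock rod 2  [load 130/145]
  95 → stock rod 3 (new)  [load 95/145]
  45 → stock rod 3  [load 140/145]
  25 → stock rod 1  [load 100/145]
  40 → stock rod 1  [load 140/145]
  20 → stock rod 4 (new)  [load 20/145]
  15 → stock rod 2  [load 145/145]
  110 → stock rod 4  [load 130/145]
  40 → stock rod 5 (new)  [load 40/145]
  100 → stock rod 5  [load 140/145]
  105 → stock rod 6 (new)  [load 105/145]
6 stock rods opened.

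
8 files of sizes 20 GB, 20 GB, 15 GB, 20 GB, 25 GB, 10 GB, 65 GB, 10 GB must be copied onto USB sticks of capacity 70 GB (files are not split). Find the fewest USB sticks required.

Total = 65 + 25 + 20 + 20 + 20 + 15 + 10 + 10 = 185 GB.
Lower bound: ⌈185/70⌉ = 3 USB sticks.
A packing using 3 USB sticks:
  USB stick 1: 65 = 65
  USB stick 2: 25 + 20 + 20 = 65
  USB stick 3: 20 + 15 + 10 + 10 = 55
This matches the lower bound, so 3 is optimal.

3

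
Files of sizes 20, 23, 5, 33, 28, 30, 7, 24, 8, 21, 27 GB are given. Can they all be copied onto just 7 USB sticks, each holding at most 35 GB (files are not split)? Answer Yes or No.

Total = 226 GB; ⌈226/35⌉ = 7.
8 files each exceed half the capacity and cannot share a USB stick, forcing at least 8 USB sticks.
At least 8 USB sticks are required, but only 7 are allowed.

No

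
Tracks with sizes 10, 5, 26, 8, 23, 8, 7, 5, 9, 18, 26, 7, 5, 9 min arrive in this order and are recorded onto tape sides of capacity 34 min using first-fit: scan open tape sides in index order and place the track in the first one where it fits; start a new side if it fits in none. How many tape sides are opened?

  10 → side 1 (new)  [load 10/34]
  5 → side 1  [load 15/34]
  26 → side 2 (new)  [load 26/34]
  8 → side 1  [load 23/34]
  23 → side 3 (new)  [load 23/34]
  8 → side 1  [load 31/34]
  7 → side 2  [load 33/34]
  5 → side 3  [load 28/34]
  9 → side 4 (new)  [load 9/34]
  18 → side 4  [load 27/34]
  26 → side 5 (new)  [load 26/34]
  7 → side 4  [load 34/34]
  5 → side 3  [load 33/34]
  9 → side 6 (new)  [load 9/34]
6 tape sides opened.

6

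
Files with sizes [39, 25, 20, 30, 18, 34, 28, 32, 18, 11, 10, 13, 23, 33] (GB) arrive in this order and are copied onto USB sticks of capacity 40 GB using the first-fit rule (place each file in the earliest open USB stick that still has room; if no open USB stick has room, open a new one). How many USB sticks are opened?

  39 → USB stick 1 (new)  [load 39/40]
  25 → USB stick 2 (new)  [load 25/40]
  20 → USB stick 3 (new)  [load 20/40]
  30 → USB stick 4 (new)  [load 30/40]
  18 → USB stick 3  [load 38/40]
  34 → USB stick 5 (new)  [load 34/40]
  28 → USB stick 6 (new)  [load 28/40]
  32 → USB stick 7 (new)  [load 32/40]
  18 → USB stick 8 (new)  [load 18/40]
  11 → USB stick 2  [load 36/40]
  10 → USB stick 4  [load 40/40]
  13 → USB stick 8  [load 31/40]
  23 → USB stick 9 (new)  [load 23/40]
  33 → USB stick 10 (new)  [load 33/40]
10 USB sticks opened.

10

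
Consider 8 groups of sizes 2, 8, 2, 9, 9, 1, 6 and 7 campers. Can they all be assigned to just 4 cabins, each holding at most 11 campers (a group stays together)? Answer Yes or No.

Total = 44 campers; ⌈44/11⌉ = 4.
5 groups each exceed half the capacity and cannot share a cabin, forcing at least 5 cabins.
At least 5 cabins are required, but only 4 are allowed.

No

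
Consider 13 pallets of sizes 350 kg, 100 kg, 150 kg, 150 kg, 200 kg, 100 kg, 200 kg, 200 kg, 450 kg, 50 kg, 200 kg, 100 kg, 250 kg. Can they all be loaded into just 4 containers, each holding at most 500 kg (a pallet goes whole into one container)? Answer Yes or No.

No

Total = 2500 kg; ⌈2500/500⌉ = 5.
At least 5 containers are required, but only 4 are allowed.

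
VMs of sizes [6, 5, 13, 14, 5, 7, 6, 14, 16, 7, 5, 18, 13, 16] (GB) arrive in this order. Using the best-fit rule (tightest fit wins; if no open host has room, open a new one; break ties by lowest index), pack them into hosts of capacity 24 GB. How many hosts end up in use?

  6 → host 1 (new)  [load 6/24]
  5 → host 1  [load 11/24]
  13 → host 1  [load 24/24]
  14 → host 2 (new)  [load 14/24]
  5 → host 2  [load 19/24]
  7 → host 3 (new)  [load 7/24]
  6 → host 3  [load 13/24]
  14 → host 4 (new)  [load 14/24]
  16 → host 5 (new)  [load 16/24]
  7 → host 5  [load 23/24]
  5 → host 2  [load 24/24]
  18 → host 6 (new)  [load 18/24]
  13 → host 7 (new)  [load 13/24]
  16 → host 8 (new)  [load 16/24]
8 hosts opened.

8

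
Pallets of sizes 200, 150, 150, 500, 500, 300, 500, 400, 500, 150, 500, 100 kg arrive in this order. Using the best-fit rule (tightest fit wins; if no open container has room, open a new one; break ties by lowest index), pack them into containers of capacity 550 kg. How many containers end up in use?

  200 → container 1 (new)  [load 200/550]
  150 → container 1  [load 350/550]
  150 → container 1  [load 500/550]
  500 → container 2 (new)  [load 500/550]
  500 → container 3 (new)  [load 500/550]
  300 → container 4 (new)  [load 300/550]
  500 → container 5 (new)  [load 500/550]
  400 → container 6 (new)  [load 400/550]
  500 → container 7 (new)  [load 500/550]
  150 → container 6  [load 550/550]
  500 → container 8 (new)  [load 500/550]
  100 → container 4  [load 400/550]
8 containers opened.

8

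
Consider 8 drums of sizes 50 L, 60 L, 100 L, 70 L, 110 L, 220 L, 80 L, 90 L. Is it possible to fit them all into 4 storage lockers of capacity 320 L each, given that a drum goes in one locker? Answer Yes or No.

Yes

A valid assignment using 3 storage lockers:
  locker 1: 220 + 100 = 320
  locker 2: 110 + 90 + 80 = 280
  locker 3: 70 + 60 + 50 = 180
That uses only 3 ≤ 4, so 4 storage lockers are enough.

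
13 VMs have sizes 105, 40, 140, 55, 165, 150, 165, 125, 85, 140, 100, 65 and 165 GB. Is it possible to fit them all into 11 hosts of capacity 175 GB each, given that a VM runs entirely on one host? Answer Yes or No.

A valid assignment using 10 hosts:
  host 1: 165 = 165
  host 2: 165 = 165
  host 3: 165 = 165
  host 4: 150 = 150
  host 5: 140 = 140
  host 6: 140 = 140
  host 7: 125 + 40 = 165
  host 8: 105 + 65 = 170
  host 9: 100 + 55 = 155
  host 10: 85 = 85
That uses only 10 ≤ 11, so 11 hosts are enough.

Yes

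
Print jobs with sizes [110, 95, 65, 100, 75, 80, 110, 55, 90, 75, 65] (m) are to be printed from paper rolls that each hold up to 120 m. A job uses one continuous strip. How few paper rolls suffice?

Total = 110 + 110 + 100 + 95 + 90 + 80 + 75 + 75 + 65 + 65 + 55 = 920 m.
Lower bound: ⌈920/120⌉ = 8 paper rolls.
Also, 10 print jobs each exceed 60 m, and no two of those can share a roll, so at least 10 paper rolls are needed.
A packing using 10 paper rolls:
  roll 1: 110 = 110
  roll 2: 110 = 110
  roll 3: 100 = 100
  roll 4: 95 = 95
  roll 5: 90 = 90
  roll 6: 80 = 80
  roll 7: 75 = 75
  roll 8: 75 = 75
  roll 9: 65 + 55 = 120
  roll 10: 65 = 65
This matches the lower bound, so 10 is optimal.

10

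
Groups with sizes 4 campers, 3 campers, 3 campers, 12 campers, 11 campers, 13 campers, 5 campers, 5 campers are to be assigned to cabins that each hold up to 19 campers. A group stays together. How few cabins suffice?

Total = 13 + 12 + 11 + 5 + 5 + 4 + 3 + 3 = 56 campers.
Lower bound: ⌈56/19⌉ = 3 cabins.
A packing using 3 cabins:
  cabin 1: 13 + 5 = 18
  cabin 2: 12 + 4 + 3 = 19
  cabin 3: 11 + 5 + 3 = 19
This matches the lower bound, so 3 is optimal.

3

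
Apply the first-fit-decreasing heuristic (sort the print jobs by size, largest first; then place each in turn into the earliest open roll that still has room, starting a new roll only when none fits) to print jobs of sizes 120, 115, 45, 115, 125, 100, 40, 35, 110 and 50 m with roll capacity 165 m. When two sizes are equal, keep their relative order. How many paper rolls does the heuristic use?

Sorted descending: 125, 120, 115, 115, 110, 100, 50, 45, 40, 35.
  125 → roll 1 (new)  [load 125/165]
  120 → roll 2 (new)  [load 120/165]
  115 → roll 3 (new)  [load 115/165]
  115 → roll 4 (new)  [load 115/165]
  110 → roll 5 (new)  [load 110/165]
  100 → roll 6 (new)  [load 100/165]
  50 → roll 3  [load 165/165]
  45 → roll 2  [load 165/165]
  40 → roll 1  [load 165/165]
  35 → roll 4  [load 150/165]
6 paper rolls opened.

6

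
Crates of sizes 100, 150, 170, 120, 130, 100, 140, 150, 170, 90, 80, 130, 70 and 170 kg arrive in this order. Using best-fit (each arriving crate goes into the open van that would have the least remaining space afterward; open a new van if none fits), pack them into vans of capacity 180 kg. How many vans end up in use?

12

  100 → van 1 (new)  [load 100/180]
  150 → van 2 (new)  [load 150/180]
  170 → van 3 (new)  [load 170/180]
  120 → van 4 (new)  [load 120/180]
  130 → van 5 (new)  [load 130/180]
  100 → van 6 (new)  [load 100/180]
  140 → van 7 (new)  [load 140/180]
  150 → van 8 (new)  [load 150/180]
  170 → van 9 (new)  [load 170/180]
  90 → van 10 (new)  [load 90/180]
  80 → van 1  [load 180/180]
  130 → van 11 (new)  [load 130/180]
  70 → van 6  [load 170/180]
  170 → van 12 (new)  [load 170/180]
12 vans opened.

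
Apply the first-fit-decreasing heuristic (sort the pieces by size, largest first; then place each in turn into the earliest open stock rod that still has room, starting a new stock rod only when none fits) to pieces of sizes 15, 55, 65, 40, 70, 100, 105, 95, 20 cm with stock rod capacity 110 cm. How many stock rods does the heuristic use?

6

Sorted descending: 105, 100, 95, 70, 65, 55, 40, 20, 15.
  105 → stock rod 1 (new)  [load 105/110]
  100 → stock rod 2 (new)  [load 100/110]
  95 → stock rod 3 (new)  [load 95/110]
  70 → stock rod 4 (new)  [load 70/110]
  65 → stock rod 5 (new)  [load 65/110]
  55 → stock rod 6 (new)  [load 55/110]
  40 → stock rod 4  [load 110/110]
  20 → stock rod 5  [load 85/110]
  15 → stock rod 3  [load 110/110]
6 stock rods opened.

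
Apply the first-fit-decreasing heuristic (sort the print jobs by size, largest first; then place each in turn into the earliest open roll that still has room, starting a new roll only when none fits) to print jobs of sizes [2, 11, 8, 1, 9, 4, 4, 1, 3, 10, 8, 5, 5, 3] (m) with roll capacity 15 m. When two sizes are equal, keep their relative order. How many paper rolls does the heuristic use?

Sorted descending: 11, 10, 9, 8, 8, 5, 5, 4, 4, 3, 3, 2, 1, 1.
  11 → roll 1 (new)  [load 11/15]
  10 → roll 2 (new)  [load 10/15]
  9 → roll 3 (new)  [load 9/15]
  8 → roll 4 (new)  [load 8/15]
  8 → roll 5 (new)  [load 8/15]
  5 → roll 2  [load 15/15]
  5 → roll 3  [load 14/15]
  4 → roll 1  [load 15/15]
  4 → roll 4  [load 12/15]
  3 → roll 4  [load 15/15]
  3 → roll 5  [load 11/15]
  2 → roll 5  [load 13/15]
  1 → roll 3  [load 15/15]
  1 → roll 5  [load 14/15]
5 paper rolls opened.

5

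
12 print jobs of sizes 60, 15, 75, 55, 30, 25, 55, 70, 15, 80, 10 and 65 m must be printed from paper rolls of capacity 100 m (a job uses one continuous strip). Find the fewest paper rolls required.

7

Total = 80 + 75 + 70 + 65 + 60 + 55 + 55 + 30 + 25 + 15 + 15 + 10 = 555 m.
Lower bound: ⌈555/100⌉ = 6 paper rolls.
Also, 7 print jobs each exceed 50 m, and no two of those can share a roll, so at least 7 paper rolls are needed.
A packing using 7 paper rolls:
  roll 1: 80 + 15 = 95
  roll 2: 75 + 25 = 100
  roll 3: 70 + 30 = 100
  roll 4: 65 + 15 + 10 = 90
  roll 5: 60 = 60
  roll 6: 55 = 55
  roll 7: 55 = 55
This matches the lower bound, so 7 is optimal.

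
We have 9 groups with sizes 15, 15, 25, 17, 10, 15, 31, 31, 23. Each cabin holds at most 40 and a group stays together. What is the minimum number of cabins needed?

5

Total = 31 + 31 + 25 + 23 + 17 + 15 + 15 + 15 + 10 = 182.
Lower bound: ⌈182/40⌉ = 5 cabins.
A packing using 5 cabins:
  cabin 1: 31 = 31
  cabin 2: 31 = 31
  cabin 3: 25 + 15 = 40
  cabin 4: 23 + 17 = 40
  cabin 5: 15 + 15 + 10 = 40
This matches the lower bound, so 5 is optimal.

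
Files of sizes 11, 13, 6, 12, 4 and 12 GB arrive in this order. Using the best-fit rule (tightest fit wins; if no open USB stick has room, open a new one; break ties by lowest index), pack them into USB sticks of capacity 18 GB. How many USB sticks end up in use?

4

  11 → USB stick 1 (new)  [load 11/18]
  13 → USB stick 2 (new)  [load 13/18]
  6 → USB stick 1  [load 17/18]
  12 → USB stick 3 (new)  [load 12/18]
  4 → USB stick 2  [load 17/18]
  12 → USB stick 4 (new)  [load 12/18]
4 USB sticks opened.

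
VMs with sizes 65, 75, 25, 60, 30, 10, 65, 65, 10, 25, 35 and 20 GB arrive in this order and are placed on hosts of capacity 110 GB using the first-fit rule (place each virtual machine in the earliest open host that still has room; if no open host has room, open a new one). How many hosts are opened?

5

  65 → host 1 (new)  [load 65/110]
  75 → host 2 (new)  [load 75/110]
  25 → host 1  [load 90/110]
  60 → host 3 (new)  [load 60/110]
  30 → host 2  [load 105/110]
  10 → host 1  [load 100/110]
  65 → host 4 (new)  [load 65/110]
  65 → host 5 (new)  [load 65/110]
  10 → host 1  [load 110/110]
  25 → host 3  [load 85/110]
  35 → host 4  [load 100/110]
  20 → host 3  [load 105/110]
5 hosts opened.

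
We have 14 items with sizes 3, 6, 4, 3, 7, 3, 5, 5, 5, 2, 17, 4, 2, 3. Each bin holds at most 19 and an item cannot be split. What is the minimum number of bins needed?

4

Total = 17 + 7 + 6 + 5 + 5 + 5 + 4 + 4 + 3 + 3 + 3 + 3 + 2 + 2 = 69.
Lower bound: ⌈69/19⌉ = 4 bins.
A packing using 4 bins:
  bin 1: 17 + 2 = 19
  bin 2: 7 + 6 + 5 = 18
  bin 3: 5 + 5 + 4 + 4 = 18
  bin 4: 3 + 3 + 3 + 3 + 2 = 14
This matches the lower bound, so 4 is optimal.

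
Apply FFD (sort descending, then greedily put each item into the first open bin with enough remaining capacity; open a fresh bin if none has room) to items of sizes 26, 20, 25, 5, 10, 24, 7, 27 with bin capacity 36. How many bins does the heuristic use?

Sorted descending: 27, 26, 25, 24, 20, 10, 7, 5.
  27 → bin 1 (new)  [load 27/36]
  26 → bin 2 (new)  [load 26/36]
  25 → bin 3 (new)  [load 25/36]
  24 → bin 4 (new)  [load 24/36]
  20 → bin 5 (new)  [load 20/36]
  10 → bin 2  [load 36/36]
  7 → bin 1  [load 34/36]
  5 → bin 3  [load 30/36]
5 bins opened.

5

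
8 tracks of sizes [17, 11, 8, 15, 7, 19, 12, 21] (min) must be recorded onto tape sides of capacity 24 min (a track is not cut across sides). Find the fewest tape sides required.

Total = 21 + 19 + 17 + 15 + 12 + 11 + 8 + 7 = 110 min.
Lower bound: ⌈110/24⌉ = 5 tape sides.
A packing using 5 tape sides:
  side 1: 21 = 21
  side 2: 19 = 19
  side 3: 17 + 7 = 24
  side 4: 15 + 8 = 23
  side 5: 12 + 11 = 23
This matches the lower bound, so 5 is optimal.

5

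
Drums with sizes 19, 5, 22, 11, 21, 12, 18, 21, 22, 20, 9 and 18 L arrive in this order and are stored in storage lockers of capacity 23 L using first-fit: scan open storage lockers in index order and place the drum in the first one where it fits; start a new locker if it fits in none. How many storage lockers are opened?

10

  19 → locker 1 (new)  [load 19/23]
  5 → locker 2 (new)  [load 5/23]
  22 → locker 3 (new)  [load 22/23]
  11 → locker 2  [load 16/23]
  21 → locker 4 (new)  [load 21/23]
  12 → locker 5 (new)  [load 12/23]
  18 → locker 6 (new)  [load 18/23]
  21 → locker 7 (new)  [load 21/23]
  22 → locker 8 (new)  [load 22/23]
  20 → locker 9 (new)  [load 20/23]
  9 → locker 5  [load 21/23]
  18 → locker 10 (new)  [load 18/23]
10 storage lockers opened.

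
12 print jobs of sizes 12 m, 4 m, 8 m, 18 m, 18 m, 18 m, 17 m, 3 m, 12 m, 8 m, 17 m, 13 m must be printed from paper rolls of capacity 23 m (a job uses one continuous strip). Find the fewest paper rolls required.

8

Total = 18 + 18 + 18 + 17 + 17 + 13 + 12 + 12 + 8 + 8 + 4 + 3 = 148 m.
Lower bound: ⌈148/23⌉ = 7 paper rolls.
Also, 8 print jobs each exceed 23/2 m, and no two of those can share a roll, so at least 8 paper rolls are needed.
A packing using 8 paper rolls:
  roll 1: 18 + 4 = 22
  roll 2: 18 + 3 = 21
  roll 3: 18 = 18
  roll 4: 17 = 17
  roll 5: 17 = 17
  roll 6: 13 + 8 = 21
  roll 7: 12 + 8 = 20
  roll 8: 12 = 12
This matches the lower bound, so 8 is optimal.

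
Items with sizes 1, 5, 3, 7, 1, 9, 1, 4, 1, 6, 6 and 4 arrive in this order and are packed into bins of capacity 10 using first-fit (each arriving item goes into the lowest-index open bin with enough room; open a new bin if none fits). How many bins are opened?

5

  1 → bin 1 (new)  [load 1/10]
  5 → bin 1  [load 6/10]
  3 → bin 1  [load 9/10]
  7 → bin 2 (new)  [load 7/10]
  1 → bin 1  [load 10/10]
  9 → bin 3 (new)  [load 9/10]
  1 → bin 2  [load 8/10]
  4 → bin 4 (new)  [load 4/10]
  1 → bin 2  [load 9/10]
  6 → bin 4  [load 10/10]
  6 → bin 5 (new)  [load 6/10]
  4 → bin 5  [load 10/10]
5 bins opened.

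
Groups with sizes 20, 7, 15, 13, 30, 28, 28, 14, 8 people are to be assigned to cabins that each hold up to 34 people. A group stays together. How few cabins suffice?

6

Total = 30 + 28 + 28 + 20 + 15 + 14 + 13 + 8 + 7 = 163 people.
Lower bound: ⌈163/34⌉ = 5 cabins.
A packing using 6 cabins:
  cabin 1: 30 = 30
  cabin 2: 28 = 28
  cabin 3: 28 = 28
  cabin 4: 20 + 14 = 34
  cabin 5: 15 + 13 = 28
  cabin 6: 8 + 7 = 15
No arrangement into 5 cabins stays within capacity, so 6 is optimal.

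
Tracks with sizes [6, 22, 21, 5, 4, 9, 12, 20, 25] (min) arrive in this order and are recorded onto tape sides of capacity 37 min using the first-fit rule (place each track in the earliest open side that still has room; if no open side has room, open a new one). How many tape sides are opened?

  6 → side 1 (new)  [load 6/37]
  22 → side 1  [load 28/37]
  21 → side 2 (new)  [load 21/37]
  5 → side 1  [load 33/37]
  4 → side 1  [load 37/37]
  9 → side 2  [load 30/37]
  12 → side 3 (new)  [load 12/37]
  20 → side 3  [load 32/37]
  25 → side 4 (new)  [load 25/37]
4 tape sides opened.

4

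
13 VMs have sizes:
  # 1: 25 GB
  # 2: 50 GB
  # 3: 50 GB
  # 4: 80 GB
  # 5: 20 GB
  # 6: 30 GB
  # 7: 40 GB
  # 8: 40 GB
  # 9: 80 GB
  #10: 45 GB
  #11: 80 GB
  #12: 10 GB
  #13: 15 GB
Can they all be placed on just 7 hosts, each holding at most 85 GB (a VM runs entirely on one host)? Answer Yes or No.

A valid assignment using 7 hosts:
  host 1: 80 = 80
  host 2: 80 = 80
  host 3: 80 = 80
  host 4: 50 + 30 = 80
  host 5: 50 + 25 + 10 = 85
  host 6: 45 + 40 = 85
  host 7: 40 + 20 + 15 = 75
Every load is within 85 GB, so 7 hosts suffice.

Yes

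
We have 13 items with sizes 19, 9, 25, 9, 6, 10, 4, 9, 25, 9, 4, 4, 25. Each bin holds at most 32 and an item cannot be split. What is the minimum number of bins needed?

6

Total = 25 + 25 + 25 + 19 + 10 + 9 + 9 + 9 + 9 + 6 + 4 + 4 + 4 = 158.
Lower bound: ⌈158/32⌉ = 5 bins.
A packing using 6 bins:
  bin 1: 25 + 6 = 31
  bin 2: 25 + 4 = 29
  bin 3: 25 + 4 = 29
  bin 4: 19 + 10 = 29
  bin 5: 9 + 9 + 9 + 4 = 31
  bin 6: 9 = 9
No arrangement into 5 bins stays within capacity, so 6 is optimal.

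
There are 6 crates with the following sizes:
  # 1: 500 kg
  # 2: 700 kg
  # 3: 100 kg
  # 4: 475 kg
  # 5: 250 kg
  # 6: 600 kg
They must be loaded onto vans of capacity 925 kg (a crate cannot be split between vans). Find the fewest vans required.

Total = 700 + 600 + 500 + 475 + 250 + 100 = 2625 kg.
Lower bound: ⌈2625/925⌉ = 3 vans.
Also, 4 crates each exceed 925/2 kg, and no two of those can share a van, so at least 4 vans are needed.
A packing using 4 vans:
  van 1: 700 + 100 = 800
  van 2: 600 + 250 = 850
  van 3: 500 = 500
  van 4: 475 = 475
This matches the lower bound, so 4 is optimal.

4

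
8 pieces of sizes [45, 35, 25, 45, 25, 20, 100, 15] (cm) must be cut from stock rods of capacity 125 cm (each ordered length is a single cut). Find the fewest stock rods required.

Total = 100 + 45 + 45 + 35 + 25 + 25 + 20 + 15 = 310 cm.
Lower bound: ⌈310/125⌉ = 3 stock rods.
A packing using 3 stock rods:
  stock rod 1: 100 + 25 = 125
  stock rod 2: 45 + 45 + 35 = 125
  stock rod 3: 25 + 20 + 15 = 60
This matches the lower bound, so 3 is optimal.

3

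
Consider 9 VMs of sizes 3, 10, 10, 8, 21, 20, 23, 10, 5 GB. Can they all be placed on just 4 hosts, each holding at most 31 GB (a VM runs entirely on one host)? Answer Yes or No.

Yes

A valid assignment using 4 hosts:
  host 1: 23 + 8 = 31
  host 2: 21 + 10 = 31
  host 3: 20 + 10 = 30
  host 4: 10 + 5 + 3 = 18
Every load is within 31 GB, so 4 hosts suffice.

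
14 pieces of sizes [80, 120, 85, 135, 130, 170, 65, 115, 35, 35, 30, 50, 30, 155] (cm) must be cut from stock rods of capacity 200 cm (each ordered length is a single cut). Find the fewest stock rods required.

7

Total = 170 + 155 + 135 + 130 + 120 + 115 + 85 + 80 + 65 + 50 + 35 + 35 + 30 + 30 = 1235 cm.
Lower bound: ⌈1235/200⌉ = 7 stock rods.
A packing using 7 stock rods:
  stock rod 1: 170 + 30 = 200
  stock rod 2: 155 + 35 = 190
  stock rod 3: 135 + 65 = 200
  stock rod 4: 130 + 50 = 180
  stock rod 5: 120 + 80 = 200
  stock rod 6: 115 + 85 = 200
  stock rod 7: 35 + 30 = 65
This matches the lower bound, so 7 is optimal.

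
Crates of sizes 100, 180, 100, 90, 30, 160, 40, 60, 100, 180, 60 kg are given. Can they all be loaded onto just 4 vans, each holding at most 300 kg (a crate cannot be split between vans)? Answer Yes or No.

A valid assignment using 4 vans:
  van 1: 180 + 100 = 280
  van 2: 180 + 100 = 280
  van 3: 160 + 100 + 40 = 300
  van 4: 90 + 60 + 60 + 30 = 240
Every load is within 300 kg, so 4 vans suffice.

Yes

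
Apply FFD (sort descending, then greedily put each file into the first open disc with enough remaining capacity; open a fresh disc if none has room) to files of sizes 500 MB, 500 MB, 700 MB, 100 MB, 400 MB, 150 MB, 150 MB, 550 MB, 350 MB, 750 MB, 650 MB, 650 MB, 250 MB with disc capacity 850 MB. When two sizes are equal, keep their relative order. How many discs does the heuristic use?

8

Sorted descending: 750, 700, 650, 650, 550, 500, 500, 400, 350, 250, 150, 150, 100.
  750 → disc 1 (new)  [load 750/850]
  700 → disc 2 (new)  [load 700/850]
  650 → disc 3 (new)  [load 650/850]
  650 → disc 4 (new)  [load 650/850]
  550 → disc 5 (new)  [load 550/850]
  500 → disc 6 (new)  [load 500/850]
  500 → disc 7 (new)  [load 500/850]
  400 → disc 8 (new)  [load 400/850]
  350 → disc 6  [load 850/850]
  250 → disc 5  [load 800/850]
  150 → disc 2  [load 850/850]
  150 → disc 3  [load 800/850]
  100 → disc 1  [load 850/850]
8 discs opened.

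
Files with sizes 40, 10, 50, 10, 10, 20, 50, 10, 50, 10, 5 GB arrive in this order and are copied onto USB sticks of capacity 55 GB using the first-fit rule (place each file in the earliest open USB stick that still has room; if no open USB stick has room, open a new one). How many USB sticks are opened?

6

  40 → USB stick 1 (new)  [load 40/55]
  10 → USB stick 1  [load 50/55]
  50 → USB stick 2 (new)  [load 50/55]
  10 → USB stick 3 (new)  [load 10/55]
  10 → USB stick 3  [load 20/55]
  20 → USB stick 3  [load 40/55]
  50 → USB stick 4 (new)  [load 50/55]
  10 → USB stick 3  [load 50/55]
  50 → USB stick 5 (new)  [load 50/55]
  10 → USB stick 6 (new)  [load 10/55]
  5 → USB stick 1  [load 55/55]
6 USB sticks opened.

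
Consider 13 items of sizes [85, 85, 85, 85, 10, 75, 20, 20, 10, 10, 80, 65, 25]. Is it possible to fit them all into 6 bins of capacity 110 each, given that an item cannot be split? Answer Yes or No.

No

Total = 655; ⌈655/110⌉ = 6.
7 items each exceed half the capacity and cannot share a bin, forcing at least 7 bins.
At least 7 bins are required, but only 6 are allowed.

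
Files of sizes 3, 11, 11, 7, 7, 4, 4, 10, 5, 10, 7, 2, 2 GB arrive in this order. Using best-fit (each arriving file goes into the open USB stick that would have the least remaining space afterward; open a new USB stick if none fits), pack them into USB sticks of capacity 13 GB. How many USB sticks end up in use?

8

  3 → USB stick 1 (new)  [load 3/13]
  11 → USB stick 2 (new)  [load 11/13]
  11 → USB stick 3 (new)  [load 11/13]
  7 → USB stick 1  [load 10/13]
  7 → USB stick 4 (new)  [load 7/13]
  4 → USB stick 4  [load 11/13]
  4 → USB stick 5 (new)  [load 4/13]
  10 → USB stick 6 (new)  [load 10/13]
  5 → USB stick 5  [load 9/13]
  10 → USB stick 7 (new)  [load 10/13]
  7 → USB stick 8 (new)  [load 7/13]
  2 → USB stick 2  [load 13/13]
  2 → USB stick 3  [load 13/13]
8 USB sticks opened.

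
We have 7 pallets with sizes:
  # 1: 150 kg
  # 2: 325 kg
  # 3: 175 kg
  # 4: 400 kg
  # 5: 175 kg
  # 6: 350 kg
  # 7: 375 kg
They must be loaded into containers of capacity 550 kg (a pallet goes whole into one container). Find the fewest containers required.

4

Total = 400 + 375 + 350 + 325 + 175 + 175 + 150 = 1950 kg.
Lower bound: ⌈1950/550⌉ = 4 containers.
A packing using 4 containers:
  container 1: 400 + 150 = 550
  container 2: 375 + 175 = 550
  container 3: 350 + 175 = 525
  container 4: 325 = 325
This matches the lower bound, so 4 is optimal.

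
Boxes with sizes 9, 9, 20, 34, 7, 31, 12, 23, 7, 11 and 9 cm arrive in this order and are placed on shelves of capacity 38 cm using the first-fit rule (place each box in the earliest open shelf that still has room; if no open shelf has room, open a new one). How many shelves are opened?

  9 → shelf 1 (new)  [load 9/38]
  9 → shelf 1  [load 18/38]
  20 → shelf 1  [load 38/38]
  34 → shelf 2 (new)  [load 34/38]
  7 → shelf 3 (new)  [load 7/38]
  31 → shelf 3  [load 38/38]
  12 → shelf 4 (new)  [load 12/38]
  23 → shelf 4  [load 35/38]
  7 → shelf 5 (new)  [load 7/38]
  11 → shelf 5  [load 18/38]
  9 → shelf 5  [load 27/38]
5 shelves opened.

5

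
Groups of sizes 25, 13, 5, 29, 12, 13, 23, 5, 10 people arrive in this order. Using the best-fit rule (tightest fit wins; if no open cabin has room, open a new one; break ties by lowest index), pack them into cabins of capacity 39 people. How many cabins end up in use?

  25 → cabin 1 (new)  [load 25/39]
  13 → cabin 1  [load 38/39]
  5 → cabin 2 (new)  [load 5/39]
  29 → cabin 2  [load 34/39]
  12 → cabin 3 (new)  [load 12/39]
  13 → cabin 3  [load 25/39]
  23 → cabin 4 (new)  [load 23/39]
  5 → cabin 2  [load 39/39]
  10 → cabin 3  [load 35/39]
4 cabins opened.

4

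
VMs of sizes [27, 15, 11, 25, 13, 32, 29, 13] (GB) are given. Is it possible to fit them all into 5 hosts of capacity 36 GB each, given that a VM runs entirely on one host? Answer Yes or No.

Total = 165 GB; ⌈165/36⌉ = 5.
The bound of 5 does not rule out 5, but exhaustive search shows no assignment into 5 hosts of capacity 36 GB exists — the minimum is 6.

No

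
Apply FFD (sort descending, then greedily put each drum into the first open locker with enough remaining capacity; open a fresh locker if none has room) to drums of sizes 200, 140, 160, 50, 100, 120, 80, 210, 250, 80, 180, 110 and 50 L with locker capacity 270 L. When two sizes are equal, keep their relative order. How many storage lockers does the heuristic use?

7

Sorted descending: 250, 210, 200, 180, 160, 140, 120, 110, 100, 80, 80, 50, 50.
  250 → locker 1 (new)  [load 250/270]
  210 → locker 2 (new)  [load 210/270]
  200 → locker 3 (new)  [load 200/270]
  180 → locker 4 (new)  [load 180/270]
  160 → locker 5 (new)  [load 160/270]
  140 → locker 6 (new)  [load 140/270]
  120 → locker 6  [load 260/270]
  110 → locker 5  [load 270/270]
  100 → locker 7 (new)  [load 100/270]
  80 → locker 4  [load 260/270]
  80 → locker 7  [load 180/270]
  50 → locker 2  [load 260/270]
  50 → locker 3  [load 250/270]
7 storage lockers opened.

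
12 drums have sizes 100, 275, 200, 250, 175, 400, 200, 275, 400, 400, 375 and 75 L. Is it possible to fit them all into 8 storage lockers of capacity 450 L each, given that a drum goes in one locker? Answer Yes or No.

Yes

A valid assignment using 8 storage lockers:
  locker 1: 400 = 400
  locker 2: 400 = 400
  locker 3: 400 = 400
  locker 4: 375 + 75 = 450
  locker 5: 275 + 175 = 450
  locker 6: 275 + 100 = 375
  locker 7: 250 + 200 = 450
  locker 8: 200 = 200
Every load is within 450 L, so 8 storage lockers suffice.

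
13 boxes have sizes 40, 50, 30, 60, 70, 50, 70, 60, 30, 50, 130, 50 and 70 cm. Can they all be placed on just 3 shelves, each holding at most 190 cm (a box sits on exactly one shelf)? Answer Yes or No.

Total = 760 cm; ⌈760/190⌉ = 4.
At least 4 shelves are required, but only 3 are allowed.

No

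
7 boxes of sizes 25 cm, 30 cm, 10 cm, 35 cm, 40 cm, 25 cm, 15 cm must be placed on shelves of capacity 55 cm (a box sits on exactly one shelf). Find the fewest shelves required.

4

Total = 40 + 35 + 30 + 25 + 25 + 15 + 10 = 180 cm.
Lower bound: ⌈180/55⌉ = 4 shelves.
A packing using 4 shelves:
  shelf 1: 40 + 15 = 55
  shelf 2: 35 + 10 = 45
  shelf 3: 30 + 25 = 55
  shelf 4: 25 = 25
This matches the lower bound, so 4 is optimal.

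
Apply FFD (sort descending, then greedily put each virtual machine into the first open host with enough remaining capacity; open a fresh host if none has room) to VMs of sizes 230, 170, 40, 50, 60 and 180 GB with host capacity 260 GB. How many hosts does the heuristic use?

3

Sorted descending: 230, 180, 170, 60, 50, 40.
  230 → host 1 (new)  [load 230/260]
  180 → host 2 (new)  [load 180/260]
  170 → host 3 (new)  [load 170/260]
  60 → host 2  [load 240/260]
  50 → host 3  [load 220/260]
  40 → host 3  [load 260/260]
3 hosts opened.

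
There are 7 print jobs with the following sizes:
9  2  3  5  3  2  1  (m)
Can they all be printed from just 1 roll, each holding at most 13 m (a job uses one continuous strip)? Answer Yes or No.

No

Total = 25 m; ⌈25/13⌉ = 2.
At least 2 paper rolls are required, but only 1 is allowed.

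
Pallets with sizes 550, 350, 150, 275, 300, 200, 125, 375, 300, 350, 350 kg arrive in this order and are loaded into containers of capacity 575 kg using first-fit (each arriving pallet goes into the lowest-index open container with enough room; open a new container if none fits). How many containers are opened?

8

  550 → container 1 (new)  [load 550/575]
  350 → container 2 (new)  [load 350/575]
  150 → container 2  [load 500/575]
  275 → container 3 (new)  [load 275/575]
  300 → container 3  [load 575/575]
  200 → container 4 (new)  [load 200/575]
  125 → container 4  [load 325/575]
  375 → container 5 (new)  [load 375/575]
  300 → container 6 (new)  [load 300/575]
  350 → container 7 (new)  [load 350/575]
  350 → container 8 (new)  [load 350/575]
8 containers opened.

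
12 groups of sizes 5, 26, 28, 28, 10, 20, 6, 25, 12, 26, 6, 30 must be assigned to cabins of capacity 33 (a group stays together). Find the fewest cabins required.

8

Total = 30 + 28 + 28 + 26 + 26 + 25 + 20 + 12 + 10 + 6 + 6 + 5 = 222.
Lower bound: ⌈222/33⌉ = 7 cabins.
A packing using 8 cabins:
  cabin 1: 30 = 30
  cabin 2: 28 + 5 = 33
  cabin 3: 28 = 28
  cabin 4: 26 + 6 = 32
  cabin 5: 26 + 6 = 32
  cabin 6: 25 = 25
  cabin 7: 20 + 12 = 32
  cabin 8: 10 = 10
No arrangement into 7 cabins stays within capacity, so 8 is optimal.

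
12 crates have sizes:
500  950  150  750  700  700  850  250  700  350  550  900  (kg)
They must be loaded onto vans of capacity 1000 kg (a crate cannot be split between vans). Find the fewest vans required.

Total = 950 + 900 + 850 + 750 + 700 + 700 + 700 + 550 + 500 + 350 + 250 + 150 = 7350 kg.
Lower bound: ⌈7350/1000⌉ = 8 vans.
A packing using 9 vans:
  van 1: 950 = 950
  van 2: 900 = 900
  van 3: 850 + 150 = 1000
  van 4: 750 + 250 = 1000
  van 5: 700 = 700
  van 6: 700 = 700
  van 7: 700 = 700
  van 8: 550 + 350 = 900
  van 9: 500 = 500
No arrangement into 8 vans stays within capacity, so 9 is optimal.

9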